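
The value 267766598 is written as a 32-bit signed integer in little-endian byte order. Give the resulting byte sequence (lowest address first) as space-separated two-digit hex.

46 CB F5 0F

267766598 in hexadecimal, padded to 32 bits, is 0x0FF5CB46.
Split into bytes (most-significant first): 0F F5 CB 46.
In little-endian order the low byte comes first in memory.
So at ascending addresses the bytes are 46 CB F5 0F.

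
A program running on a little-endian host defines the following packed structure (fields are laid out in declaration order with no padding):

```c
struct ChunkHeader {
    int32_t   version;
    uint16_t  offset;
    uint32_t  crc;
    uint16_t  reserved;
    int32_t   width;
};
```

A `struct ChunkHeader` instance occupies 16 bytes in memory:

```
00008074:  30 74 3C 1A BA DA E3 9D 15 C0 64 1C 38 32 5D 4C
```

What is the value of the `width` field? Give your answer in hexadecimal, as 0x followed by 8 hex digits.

0x4C5D3238

`width` follows `version` (4 B), `offset` (2 B), `crc` (4 B), `reserved` (2 B), so it starts at offset 4 + 2 + 4 + 2 = 12 and occupies 4 bytes.
Bytes at offsets 12..15: 38 32 5D 4C.
In little-endian order the low byte comes first in memory.
Reassemble most-significant byte first: 4C 5D 32 38 → 0x4C5D3238.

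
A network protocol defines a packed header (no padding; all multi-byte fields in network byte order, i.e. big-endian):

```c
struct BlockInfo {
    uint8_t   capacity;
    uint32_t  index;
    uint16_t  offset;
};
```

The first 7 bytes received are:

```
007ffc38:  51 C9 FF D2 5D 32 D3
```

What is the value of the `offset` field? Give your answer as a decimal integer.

13011

`offset` follows `capacity` (1 B), `index` (4 B), so it starts at offset 1 + 4 = 5 and occupies 2 bytes.
Bytes at offsets 5..6: 32 D3.
In big-endian order the high byte comes first in memory.
The bytes are already most-significant first: 0x32D3.
0x32D3 = 13011.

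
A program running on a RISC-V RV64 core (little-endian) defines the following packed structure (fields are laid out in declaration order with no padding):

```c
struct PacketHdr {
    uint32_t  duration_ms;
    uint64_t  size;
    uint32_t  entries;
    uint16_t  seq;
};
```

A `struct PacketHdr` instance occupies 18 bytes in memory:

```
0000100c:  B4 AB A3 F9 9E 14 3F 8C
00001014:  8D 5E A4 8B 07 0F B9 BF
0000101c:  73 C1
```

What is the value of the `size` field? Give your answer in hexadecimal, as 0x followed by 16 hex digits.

0x8BA45E8D8C3F149E

`size` follows `duration_ms` (4 bytes), so it starts at byte offset 4 and occupies 8 bytes.
Bytes at offsets 4..11: 9E 14 3F 8C 8D 5E A4 8B.
In little-endian order the low byte comes first in memory.
Reassemble most-significant byte first: 8B A4 5E 8D 8C 3F 14 9E → 0x8BA45E8D8C3F149E.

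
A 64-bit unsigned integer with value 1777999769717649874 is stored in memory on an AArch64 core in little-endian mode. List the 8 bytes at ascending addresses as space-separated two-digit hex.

1777999769717649874 in hexadecimal, padded to 64 bits, is 0x18ACB95ECCBF31D2.
Split into bytes (most-significant first): 18 AC B9 5E CC BF 31 D2.
Little-endian: lowest address holds the least-significant byte.
So at ascending addresses the bytes are D2 31 BF CC 5E B9 AC 18.

D2 31 BF CC 5E B9 AC 18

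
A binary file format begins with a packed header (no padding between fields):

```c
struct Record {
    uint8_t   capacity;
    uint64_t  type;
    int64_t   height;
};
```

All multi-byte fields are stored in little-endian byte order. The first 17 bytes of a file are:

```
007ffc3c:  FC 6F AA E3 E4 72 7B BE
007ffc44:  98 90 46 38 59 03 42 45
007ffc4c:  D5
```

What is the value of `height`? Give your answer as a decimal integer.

`height` follows `capacity` (1 B), `type` (8 B), so it starts at offset 1 + 8 = 9 and occupies 8 bytes.
Bytes at offsets 9..16: 90 46 38 59 03 42 45 D5.
Little-endian: lowest address holds the least-significant byte.
Reassemble most-significant byte first: D5 45 42 03 59 38 46 90 → 0xD545420359384690.
Top bit is set, so as a signed 64-bit value this is 0xD545420359384690 − 2^64 = -3078982188088670576.

-3078982188088670576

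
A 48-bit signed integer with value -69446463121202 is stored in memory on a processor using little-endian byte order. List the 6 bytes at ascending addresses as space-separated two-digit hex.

CE 18 3C BC D6 C0

Two's complement of -69446463121202 in 48 bits: 69446463121202 = 0x3F2943C3E732; invert → 0xC0D6BC3C18CD; add 1 → 0xC0D6BC3C18CE.
Split into bytes (most-significant first): C0 D6 BC 3C 18 CE.
In little-endian order the low byte comes first in memory.
So at ascending addresses the bytes are CE 18 3C BC D6 C0.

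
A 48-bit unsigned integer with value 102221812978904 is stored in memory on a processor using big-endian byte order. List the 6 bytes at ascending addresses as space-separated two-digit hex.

5C F8 5E D9 D4 D8

102221812978904 in hexadecimal, padded to 48 bits, is 0x5CF85ED9D4D8.
Split into bytes (most-significant first): 5C F8 5E D9 D4 D8.
Big-endian: lowest address holds the most-significant byte.
So the memory order matches the most-significant-first order: 5C F8 5E D9 D4 D8.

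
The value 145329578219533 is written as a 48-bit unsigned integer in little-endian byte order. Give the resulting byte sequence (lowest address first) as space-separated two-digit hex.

145329578219533 in hexadecimal, padded to 48 bits, is 0x842D2DE2980D.
Split into bytes (most-significant first): 84 2D 2D E2 98 0D.
Little-endian: lowest address holds the least-significant byte.
So at ascending addresses the bytes are 0D 98 E2 2D 2D 84.

0D 98 E2 2D 2D 84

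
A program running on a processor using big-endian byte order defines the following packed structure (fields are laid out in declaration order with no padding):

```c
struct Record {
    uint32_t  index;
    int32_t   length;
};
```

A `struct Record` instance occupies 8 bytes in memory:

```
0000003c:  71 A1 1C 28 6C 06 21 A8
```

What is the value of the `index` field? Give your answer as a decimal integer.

`index` is the first field, at byte offset 0, occupying 4 bytes.
Bytes at offsets 0..3: 71 A1 1C 28.
Big-endian stores the most-significant byte at the lowest address.
The bytes are already most-significant first: 0x71A11C28.
0x71A11C28 = 1906383912.

1906383912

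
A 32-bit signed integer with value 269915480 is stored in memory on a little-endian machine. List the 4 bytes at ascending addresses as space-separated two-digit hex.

58 95 16 10

269915480 in hexadecimal, padded to 32 bits, is 0x10169558.
Split into bytes (most-significant first): 10 16 95 58.
Little-endian stores the least-significant byte at the lowest address.
So at ascending addresses the bytes are 58 95 16 10.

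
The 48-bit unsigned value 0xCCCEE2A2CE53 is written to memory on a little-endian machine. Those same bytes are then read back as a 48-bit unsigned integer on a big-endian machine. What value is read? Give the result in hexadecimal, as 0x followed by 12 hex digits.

0x53CEA2E2CECC

Stored little-endian, the bytes at ascending addresses are 53 CE A2 E2 CE CC.
Read back as big-endian, the last byte is least significant, giving 0x53CEA2E2CECC.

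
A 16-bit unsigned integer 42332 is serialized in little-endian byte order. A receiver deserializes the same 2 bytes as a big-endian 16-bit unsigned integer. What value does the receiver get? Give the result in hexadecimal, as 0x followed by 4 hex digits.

42332 in 16-bit hexadecimal is 0xA55C.
Stored little-endian, the bytes at ascending addresses are 5C A5.
Read back as big-endian, the last byte is least significant, giving 0x5CA5.

0x5CA5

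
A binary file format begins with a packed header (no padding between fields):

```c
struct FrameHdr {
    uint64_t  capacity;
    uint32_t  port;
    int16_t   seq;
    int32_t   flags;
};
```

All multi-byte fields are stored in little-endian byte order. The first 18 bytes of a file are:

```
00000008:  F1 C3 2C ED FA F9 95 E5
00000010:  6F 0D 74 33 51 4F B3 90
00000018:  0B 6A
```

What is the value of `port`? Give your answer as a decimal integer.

863243631

`port` follows `capacity` (8 bytes), so it starts at byte offset 8 and occupies 4 bytes.
Bytes at offsets 8..11: 6F 0D 74 33.
Little-endian: lowest address holds the least-significant byte.
Reassemble most-significant byte first: 33 74 0D 6F → 0x33740D6F.
0x33740D6F = 863243631.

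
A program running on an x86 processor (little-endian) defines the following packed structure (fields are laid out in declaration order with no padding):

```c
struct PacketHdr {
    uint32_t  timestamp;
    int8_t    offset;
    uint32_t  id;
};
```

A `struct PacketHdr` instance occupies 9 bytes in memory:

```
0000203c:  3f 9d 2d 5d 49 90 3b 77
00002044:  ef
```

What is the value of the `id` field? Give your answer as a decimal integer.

`id` follows `timestamp` (4 B), `offset` (1 B), so it starts at offset 4 + 1 = 5 and occupies 4 bytes.
Bytes at offsets 5..8: 90 3B 77 EF.
Little-endian stores the least-significant byte at the lowest address.
Reassemble most-significant byte first: EF 77 3B 90 → 0xEF773B90.
0xEF773B90 = 4017568656.

4017568656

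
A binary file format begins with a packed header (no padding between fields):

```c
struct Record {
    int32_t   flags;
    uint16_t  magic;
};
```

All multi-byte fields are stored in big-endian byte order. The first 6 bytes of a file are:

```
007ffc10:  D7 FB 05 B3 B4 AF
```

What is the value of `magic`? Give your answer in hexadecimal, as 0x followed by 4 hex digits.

`magic` follows `flags` (4 bytes), so it starts at byte offset 4 and occupies 2 bytes.
Bytes at offsets 4..5: B4 AF.
In big-endian order the high byte comes first in memory.
The bytes are already most-significant first: 0xB4AF.

0xB4AF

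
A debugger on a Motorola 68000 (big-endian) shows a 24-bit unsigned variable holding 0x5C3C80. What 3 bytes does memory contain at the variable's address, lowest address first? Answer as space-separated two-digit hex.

Split into bytes (most-significant first): 5C 3C 80.
In big-endian order the high byte comes first in memory.
So the memory order matches the most-significant-first order: 5C 3C 80.

5C 3C 80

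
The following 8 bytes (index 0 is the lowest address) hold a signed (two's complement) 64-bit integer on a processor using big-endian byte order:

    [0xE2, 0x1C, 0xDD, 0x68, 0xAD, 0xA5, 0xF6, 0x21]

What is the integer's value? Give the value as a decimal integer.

-2153603080130267615

Big-endian stores the most-significant byte at the lowest address.
The bytes are already most-significant first: 0xE21CDD68ADA5F621.
Top bit is set, so as a signed 64-bit value this is 0xE21CDD68ADA5F621 − 2^64 = -2153603080130267615.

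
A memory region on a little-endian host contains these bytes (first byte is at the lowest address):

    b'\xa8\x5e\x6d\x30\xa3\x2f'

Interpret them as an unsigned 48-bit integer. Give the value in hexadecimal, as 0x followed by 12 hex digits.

Little-endian stores the least-significant byte at the lowest address.
Reassemble most-significant byte first: 2F A3 30 6D 5E A8 → 0x2FA3306D5EA8.

0x2FA3306D5EA8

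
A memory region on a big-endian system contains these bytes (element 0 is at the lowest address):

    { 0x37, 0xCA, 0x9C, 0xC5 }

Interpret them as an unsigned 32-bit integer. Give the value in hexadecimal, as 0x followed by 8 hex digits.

0x37CA9CC5

Big-endian stores the most-significant byte at the lowest address.
The bytes are already most-significant first: 0x37CA9CC5.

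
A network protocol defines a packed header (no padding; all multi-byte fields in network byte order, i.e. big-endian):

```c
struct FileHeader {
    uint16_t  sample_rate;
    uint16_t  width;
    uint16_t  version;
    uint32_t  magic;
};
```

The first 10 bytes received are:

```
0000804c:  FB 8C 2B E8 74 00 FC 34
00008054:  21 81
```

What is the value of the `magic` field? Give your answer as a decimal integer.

4231274881

`magic` follows `sample_rate` (2 B), `width` (2 B), `version` (2 B), so it starts at offset 2 + 2 + 2 = 6 and occupies 4 bytes.
Bytes at offsets 6..9: FC 34 21 81.
Big-endian: lowest address holds the most-significant byte.
The bytes are already most-significant first: 0xFC342181.
0xFC342181 = 4231274881.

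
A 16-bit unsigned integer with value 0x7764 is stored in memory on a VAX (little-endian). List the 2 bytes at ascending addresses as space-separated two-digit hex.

64 77

Split into bytes (most-significant first): 77 64.
Little-endian: lowest address holds the least-significant byte.
So at ascending addresses the bytes are 64 77.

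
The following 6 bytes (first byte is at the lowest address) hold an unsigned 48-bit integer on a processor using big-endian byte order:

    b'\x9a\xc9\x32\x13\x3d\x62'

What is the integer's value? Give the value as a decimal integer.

In big-endian order the high byte comes first in memory.
The bytes are already most-significant first: 0x9AC932133D62.
0x9AC932133D62 = 170188919225698.

170188919225698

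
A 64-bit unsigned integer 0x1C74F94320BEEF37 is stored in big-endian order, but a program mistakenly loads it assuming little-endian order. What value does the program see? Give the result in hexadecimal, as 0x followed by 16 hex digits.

0x37EFBE2043F9741C

Stored big-endian, the bytes at ascending addresses are 1C 74 F9 43 20 BE EF 37.
Read back as little-endian, the first byte is least significant, giving 0x37EFBE2043F9741C.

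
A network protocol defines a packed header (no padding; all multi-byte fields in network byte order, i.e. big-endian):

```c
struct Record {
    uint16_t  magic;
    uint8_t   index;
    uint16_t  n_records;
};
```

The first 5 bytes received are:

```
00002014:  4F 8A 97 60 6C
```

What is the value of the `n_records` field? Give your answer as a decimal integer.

`n_records` follows `magic` (2 B), `index` (1 B), so it starts at offset 2 + 1 = 3 and occupies 2 bytes.
Bytes at offsets 3..4: 60 6C.
Big-endian: lowest address holds the most-significant byte.
The bytes are already most-significant first: 0x606C.
0x606C = 24684.

24684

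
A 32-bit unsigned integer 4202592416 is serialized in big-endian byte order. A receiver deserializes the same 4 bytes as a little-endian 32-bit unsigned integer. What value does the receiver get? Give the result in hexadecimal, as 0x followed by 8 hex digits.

4202592416 in 32-bit hexadecimal is 0xFA7E78A0.
Stored big-endian, the bytes at ascending addresses are FA 7E 78 A0.
Read back as little-endian, the first byte is least significant, giving 0xA0787EFA.

0xA0787EFA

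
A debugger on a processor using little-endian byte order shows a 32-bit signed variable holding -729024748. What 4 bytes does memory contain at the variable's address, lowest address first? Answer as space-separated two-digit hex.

14 F7 8B D4

Two's complement of -729024748 in 32 bits: 729024748 = 0x2B7408EC; invert → 0xD48BF713; add 1 → 0xD48BF714.
Split into bytes (most-significant first): D4 8B F7 14.
In little-endian order the low byte comes first in memory.
So at ascending addresses the bytes are 14 F7 8B D4.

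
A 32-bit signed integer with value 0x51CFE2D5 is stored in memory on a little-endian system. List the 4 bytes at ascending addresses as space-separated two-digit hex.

Split into bytes (most-significant first): 51 CF E2 D5.
Little-endian stores the least-significant byte at the lowest address.
So at ascending addresses the bytes are D5 E2 CF 51.

D5 E2 CF 51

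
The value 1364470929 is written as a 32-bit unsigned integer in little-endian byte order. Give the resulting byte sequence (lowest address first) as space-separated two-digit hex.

1364470929 in hexadecimal, padded to 32 bits, is 0x51542C91.
Split into bytes (most-significant first): 51 54 2C 91.
In little-endian order the low byte comes first in memory.
So at ascending addresses the bytes are 91 2C 54 51.

91 2C 54 51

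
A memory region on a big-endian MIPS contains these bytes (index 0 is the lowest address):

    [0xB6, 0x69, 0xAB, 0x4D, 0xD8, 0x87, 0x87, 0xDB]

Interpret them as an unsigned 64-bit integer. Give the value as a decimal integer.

Big-endian: lowest address holds the most-significant byte.
The bytes are already most-significant first: 0xB669AB4DD88787DB.
0xB669AB4DD88787DB = 13144225338291095515.

13144225338291095515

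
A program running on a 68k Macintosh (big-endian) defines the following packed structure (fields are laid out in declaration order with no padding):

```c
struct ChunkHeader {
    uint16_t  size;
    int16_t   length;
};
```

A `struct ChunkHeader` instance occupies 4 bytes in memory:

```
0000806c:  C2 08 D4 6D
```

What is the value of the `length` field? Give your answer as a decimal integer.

-11155

`length` follows `size` (2 bytes), so it starts at byte offset 2 and occupies 2 bytes.
Bytes at offsets 2..3: D4 6D.
Big-endian stores the most-significant byte at the lowest address.
The bytes are already most-significant first: 0xD46D.
Top bit is set, so as a signed 16-bit value this is 0xD46D − 2^16 = -11155.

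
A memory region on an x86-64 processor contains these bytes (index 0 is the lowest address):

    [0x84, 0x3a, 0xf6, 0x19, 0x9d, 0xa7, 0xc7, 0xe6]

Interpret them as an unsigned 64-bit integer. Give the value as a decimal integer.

Little-endian stores the least-significant byte at the lowest address.
Reassemble most-significant byte first: E6 C7 A7 9D 19 F6 3A 84 → 0xE6C7A79D19F63A84.
0xE6C7A79D19F63A84 = 16629444442276117124.

16629444442276117124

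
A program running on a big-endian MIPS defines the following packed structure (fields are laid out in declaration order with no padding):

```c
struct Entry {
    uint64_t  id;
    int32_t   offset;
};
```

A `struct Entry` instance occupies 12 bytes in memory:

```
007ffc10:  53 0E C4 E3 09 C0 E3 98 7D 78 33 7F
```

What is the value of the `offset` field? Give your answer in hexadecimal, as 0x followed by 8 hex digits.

`offset` follows `id` (8 bytes), so it starts at byte offset 8 and occupies 4 bytes.
Bytes at offsets 8..11: 7D 78 33 7F.
Big-endian: lowest address holds the most-significant byte.
The bytes are already most-significant first: 0x7D78337F.

0x7D78337F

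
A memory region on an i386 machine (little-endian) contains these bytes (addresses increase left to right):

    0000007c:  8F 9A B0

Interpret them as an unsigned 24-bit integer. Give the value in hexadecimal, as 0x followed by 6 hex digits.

0xB09A8F

Little-endian: lowest address holds the least-significant byte.
Reassemble most-significant byte first: B0 9A 8F → 0xB09A8F.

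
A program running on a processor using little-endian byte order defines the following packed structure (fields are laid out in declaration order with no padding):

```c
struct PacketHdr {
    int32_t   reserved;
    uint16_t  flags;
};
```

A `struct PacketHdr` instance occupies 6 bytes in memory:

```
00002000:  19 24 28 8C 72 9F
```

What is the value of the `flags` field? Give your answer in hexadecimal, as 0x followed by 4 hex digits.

0x9F72

`flags` follows `reserved` (4 bytes), so it starts at byte offset 4 and occupies 2 bytes.
Bytes at offsets 4..5: 72 9F.
Little-endian: lowest address holds the least-significant byte.
Reassemble most-significant byte first: 9F 72 → 0x9F72.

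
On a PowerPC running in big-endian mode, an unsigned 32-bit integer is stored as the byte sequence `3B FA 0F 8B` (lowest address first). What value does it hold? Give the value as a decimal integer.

1006243723

Big-endian stores the most-significant byte at the lowest address.
The bytes are already most-significant first: 0x3BFA0F8B.
0x3BFA0F8B = 1006243723.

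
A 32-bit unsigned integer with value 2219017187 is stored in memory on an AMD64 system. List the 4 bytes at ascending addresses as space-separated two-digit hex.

2219017187 in hexadecimal, padded to 32 bits, is 0x844383E3.
Split into bytes (most-significant first): 84 43 83 E3.
Little-endian stores the least-significant byte at the lowest address.
So at ascending addresses the bytes are E3 83 43 84.

E3 83 43 84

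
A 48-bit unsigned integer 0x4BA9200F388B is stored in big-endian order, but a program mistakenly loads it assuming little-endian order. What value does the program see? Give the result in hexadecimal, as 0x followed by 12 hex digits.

Stored big-endian, the bytes at ascending addresses are 4B A9 20 0F 38 8B.
Read back as little-endian, the first byte is least significant, giving 0x8B380F20A94B.

0x8B380F20A94B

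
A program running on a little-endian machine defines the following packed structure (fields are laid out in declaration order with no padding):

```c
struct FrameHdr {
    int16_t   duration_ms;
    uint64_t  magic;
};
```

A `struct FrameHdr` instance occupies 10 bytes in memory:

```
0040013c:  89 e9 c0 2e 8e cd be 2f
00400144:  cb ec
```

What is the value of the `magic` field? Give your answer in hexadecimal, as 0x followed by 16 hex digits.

`magic` follows `duration_ms` (2 bytes), so it starts at byte offset 2 and occupies 8 bytes.
Bytes at offsets 2..9: C0 2E 8E CD BE 2F CB EC.
Little-endian stores the least-significant byte at the lowest address.
Reassemble most-significant byte first: EC CB 2F BE CD 8E 2E C0 → 0xECCB2FBECD8E2EC0.

0xECCB2FBECD8E2EC0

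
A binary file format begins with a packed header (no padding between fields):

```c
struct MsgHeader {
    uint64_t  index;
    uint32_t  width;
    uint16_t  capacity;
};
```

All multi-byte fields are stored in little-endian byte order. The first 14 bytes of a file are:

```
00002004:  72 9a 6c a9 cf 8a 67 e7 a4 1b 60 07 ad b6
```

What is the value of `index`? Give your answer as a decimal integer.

`index` is the first field, at byte offset 0, occupying 8 bytes.
Bytes at offsets 0..7: 72 9A 6C A9 CF 8A 67 E7.
In little-endian order the low byte comes first in memory.
Reassemble most-significant byte first: E7 67 8A CF A9 6C 9A 72 → 0xE7678ACFA96C9A72.
0xE7678ACFA96C9A72 = 16674448769867881074.

16674448769867881074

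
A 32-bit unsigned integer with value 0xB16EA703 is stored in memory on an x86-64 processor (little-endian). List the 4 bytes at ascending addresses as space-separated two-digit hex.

Split into bytes (most-significant first): B1 6E A7 03.
Little-endian: lowest address holds the least-significant byte.
So at ascending addresses the bytes are 03 A7 6E B1.

03 A7 6E B1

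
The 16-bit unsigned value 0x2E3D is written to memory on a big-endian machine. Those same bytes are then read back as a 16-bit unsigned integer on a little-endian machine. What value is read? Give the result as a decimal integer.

15662

Stored big-endian, the bytes at ascending addresses are 2E 3D.
Read back as little-endian, the first byte is least significant, giving 0x3D2E.
0x3D2E = 15662.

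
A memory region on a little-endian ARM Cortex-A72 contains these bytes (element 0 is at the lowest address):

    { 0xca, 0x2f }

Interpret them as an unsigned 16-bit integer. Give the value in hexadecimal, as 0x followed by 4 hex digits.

In little-endian order the low byte comes first in memory.
Reassemble most-significant byte first: 2F CA → 0x2FCA.

0x2FCA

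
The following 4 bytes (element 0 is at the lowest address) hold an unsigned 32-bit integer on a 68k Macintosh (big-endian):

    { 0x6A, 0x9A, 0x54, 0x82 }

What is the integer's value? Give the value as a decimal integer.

Big-endian: lowest address holds the most-significant byte.
The bytes are already most-significant first: 0x6A9A5482.
0x6A9A5482 = 1788499074.

1788499074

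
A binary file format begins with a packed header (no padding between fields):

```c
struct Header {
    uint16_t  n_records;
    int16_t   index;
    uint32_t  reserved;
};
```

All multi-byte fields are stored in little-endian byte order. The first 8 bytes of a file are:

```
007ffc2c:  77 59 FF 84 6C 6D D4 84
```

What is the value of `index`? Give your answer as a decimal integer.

`index` follows `n_records` (2 bytes), so it starts at byte offset 2 and occupies 2 bytes.
Bytes at offsets 2..3: FF 84.
Little-endian stores the least-significant byte at the lowest address.
Reassemble most-significant byte first: 84 FF → 0x84FF.
Top bit is set, so as a signed 16-bit value this is 0x84FF − 2^16 = -31489.

-31489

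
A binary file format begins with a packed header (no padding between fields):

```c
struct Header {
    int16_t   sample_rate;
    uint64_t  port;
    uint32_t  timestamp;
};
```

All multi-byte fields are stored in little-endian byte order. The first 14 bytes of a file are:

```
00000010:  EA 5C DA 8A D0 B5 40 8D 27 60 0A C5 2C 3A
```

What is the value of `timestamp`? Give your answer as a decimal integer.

976012554

`timestamp` follows `sample_rate` (2 B), `port` (8 B), so it starts at offset 2 + 8 = 10 and occupies 4 bytes.
Bytes at offsets 10..13: 0A C5 2C 3A.
Little-endian: lowest address holds the least-significant byte.
Reassemble most-significant byte first: 3A 2C C5 0A → 0x3A2CC50A.
0x3A2CC50A = 976012554.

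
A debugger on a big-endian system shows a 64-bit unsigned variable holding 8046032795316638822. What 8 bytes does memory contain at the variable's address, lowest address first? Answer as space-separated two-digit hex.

6F A9 40 32 97 FD D4 66

8046032795316638822 in hexadecimal, padded to 64 bits, is 0x6FA9403297FDD466.
Split into bytes (most-significant first): 6F A9 40 32 97 FD D4 66.
Big-endian: lowest address holds the most-significant byte.
So the memory order matches the most-significant-first order: 6F A9 40 32 97 FD D4 66.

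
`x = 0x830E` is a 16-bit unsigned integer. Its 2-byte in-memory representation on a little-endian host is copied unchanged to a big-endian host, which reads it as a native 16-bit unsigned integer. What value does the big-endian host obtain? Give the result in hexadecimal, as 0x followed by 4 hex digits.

Stored little-endian, the bytes at ascending addresses are 0E 83.
Read back as big-endian, the last byte is least significant, giving 0x0E83.

0x0E83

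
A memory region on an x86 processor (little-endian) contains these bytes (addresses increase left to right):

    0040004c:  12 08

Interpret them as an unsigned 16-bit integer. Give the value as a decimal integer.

2066

Little-endian stores the least-significant byte at the lowest address.
Reassemble most-significant byte first: 08 12 → 0x0812.
0x0812 = 2066.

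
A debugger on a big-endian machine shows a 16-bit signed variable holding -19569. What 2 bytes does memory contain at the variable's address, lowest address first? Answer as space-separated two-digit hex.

Two's complement of -19569 in 16 bits: 19569 = 0x4C71; invert → 0xB38E; add 1 → 0xB38F.
Split into bytes (most-significant first): B3 8F.
Big-endian: lowest address holds the most-significant byte.
So the memory order matches the most-significant-first order: B3 8F.

B3 8F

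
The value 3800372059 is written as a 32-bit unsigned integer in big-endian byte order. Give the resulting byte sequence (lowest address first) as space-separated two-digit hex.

3800372059 in hexadecimal, padded to 32 bits, is 0xE285135B.
Split into bytes (most-significant first): E2 85 13 5B.
Big-endian stores the most-significant byte at the lowest address.
So the memory order matches the most-significant-first order: E2 85 13 5B.

E2 85 13 5B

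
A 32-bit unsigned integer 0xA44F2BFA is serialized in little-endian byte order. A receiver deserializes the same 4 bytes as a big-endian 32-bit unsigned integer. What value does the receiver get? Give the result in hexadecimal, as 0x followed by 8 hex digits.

0xFA2B4FA4

Stored little-endian, the bytes at ascending addresses are FA 2B 4F A4.
Read back as big-endian, the last byte is least significant, giving 0xFA2B4FA4.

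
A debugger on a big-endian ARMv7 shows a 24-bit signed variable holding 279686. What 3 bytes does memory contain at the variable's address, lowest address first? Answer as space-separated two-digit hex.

279686 in hexadecimal, padded to 24 bits, is 0x044486.
Split into bytes (most-significant first): 04 44 86.
In big-endian order the high byte comes first in memory.
So the memory order matches the most-significant-first order: 04 44 86.

04 44 86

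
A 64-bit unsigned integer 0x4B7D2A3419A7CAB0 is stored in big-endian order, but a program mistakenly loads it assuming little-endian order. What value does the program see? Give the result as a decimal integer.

Stored big-endian, the bytes at ascending addresses are 4B 7D 2A 34 19 A7 CA B0.
Read back as little-endian, the first byte is least significant, giving 0xB0CAA719342A7D4B.
0xB0CAA719342A7D4B = 12739178222662090059.

12739178222662090059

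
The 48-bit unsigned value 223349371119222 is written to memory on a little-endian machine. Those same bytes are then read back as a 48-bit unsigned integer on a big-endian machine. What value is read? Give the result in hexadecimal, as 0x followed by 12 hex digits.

223349371119222 in 48-bit hexadecimal is 0xCB2293ED2676.
Stored little-endian, the bytes at ascending addresses are 76 26 ED 93 22 CB.
Read back as big-endian, the last byte is least significant, giving 0x7626ED9322CB.

0x7626ED9322CB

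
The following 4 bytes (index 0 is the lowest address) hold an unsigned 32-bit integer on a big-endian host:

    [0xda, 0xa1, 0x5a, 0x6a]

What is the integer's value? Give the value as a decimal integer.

Big-endian stores the most-significant byte at the lowest address.
The bytes are already most-significant first: 0xDAA15A6A.
0xDAA15A6A = 3668007530.

3668007530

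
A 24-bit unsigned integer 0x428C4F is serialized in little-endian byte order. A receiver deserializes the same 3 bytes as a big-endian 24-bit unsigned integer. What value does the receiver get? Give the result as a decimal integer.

Stored little-endian, the bytes at ascending addresses are 4F 8C 42.
Read back as big-endian, the last byte is least significant, giving 0x4F8C42.
0x4F8C42 = 5213250.

5213250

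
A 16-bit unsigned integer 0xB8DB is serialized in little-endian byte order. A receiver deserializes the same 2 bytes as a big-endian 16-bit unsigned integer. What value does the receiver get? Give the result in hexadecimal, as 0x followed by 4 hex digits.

0xDBB8

Stored little-endian, the bytes at ascending addresses are DB B8.
Read back as big-endian, the last byte is least significant, giving 0xDBB8.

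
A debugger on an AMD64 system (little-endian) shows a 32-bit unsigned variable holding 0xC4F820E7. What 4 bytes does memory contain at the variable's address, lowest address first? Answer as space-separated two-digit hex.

Split into bytes (most-significant first): C4 F8 20 E7.
Little-endian stores the least-significant byte at the lowest address.
So at ascending addresses the bytes are E7 20 F8 C4.

E7 20 F8 C4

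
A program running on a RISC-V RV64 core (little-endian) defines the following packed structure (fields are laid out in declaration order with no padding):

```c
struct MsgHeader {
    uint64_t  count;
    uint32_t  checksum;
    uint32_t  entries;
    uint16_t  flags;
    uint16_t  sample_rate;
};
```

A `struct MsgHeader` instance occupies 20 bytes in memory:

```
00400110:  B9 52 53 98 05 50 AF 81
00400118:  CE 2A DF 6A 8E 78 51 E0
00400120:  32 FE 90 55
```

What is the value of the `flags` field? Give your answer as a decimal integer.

`flags` follows `count` (8 B), `checksum` (4 B), `entries` (4 B), so it starts at offset 8 + 4 + 4 = 16 and occupies 2 bytes.
Bytes at offsets 16..17: 32 FE.
Little-endian stores the least-significant byte at the lowest address.
Reassemble most-significant byte first: FE 32 → 0xFE32.
0xFE32 = 65074.

65074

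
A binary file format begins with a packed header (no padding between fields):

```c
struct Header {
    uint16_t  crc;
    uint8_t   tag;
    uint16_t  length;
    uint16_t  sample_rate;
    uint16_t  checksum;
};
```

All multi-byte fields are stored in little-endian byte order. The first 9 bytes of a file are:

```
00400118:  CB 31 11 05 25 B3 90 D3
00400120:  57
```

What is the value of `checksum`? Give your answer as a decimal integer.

22483

`checksum` follows `crc` (2 B), `tag` (1 B), `length` (2 B), `sample_rate` (2 B), so it starts at offset 2 + 1 + 2 + 2 = 7 and occupies 2 bytes.
Bytes at offsets 7..8: D3 57.
Little-endian stores the least-significant byte at the lowest address.
Reassemble most-significant byte first: 57 D3 → 0x57D3.
0x57D3 = 22483.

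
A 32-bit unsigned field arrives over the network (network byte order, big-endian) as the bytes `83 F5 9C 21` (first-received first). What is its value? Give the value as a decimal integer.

2213911585

Big-endian: lowest address holds the most-significant byte.
The bytes are already most-significant first: 0x83F59C21.
0x83F59C21 = 2213911585.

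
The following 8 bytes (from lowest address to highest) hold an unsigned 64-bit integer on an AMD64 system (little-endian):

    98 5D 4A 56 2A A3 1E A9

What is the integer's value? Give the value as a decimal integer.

In little-endian order the low byte comes first in memory.
Reassemble most-significant byte first: A9 1E A3 2A 56 4A 5D 98 → 0xA91EA32A564A5D98.
0xA91EA32A564A5D98 = 12186357043942808984.

12186357043942808984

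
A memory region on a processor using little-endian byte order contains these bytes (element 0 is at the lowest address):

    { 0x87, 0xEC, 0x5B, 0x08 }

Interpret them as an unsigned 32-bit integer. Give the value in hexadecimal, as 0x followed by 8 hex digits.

0x085BEC87

In little-endian order the low byte comes first in memory.
Reassemble most-significant byte first: 08 5B EC 87 → 0x085BEC87.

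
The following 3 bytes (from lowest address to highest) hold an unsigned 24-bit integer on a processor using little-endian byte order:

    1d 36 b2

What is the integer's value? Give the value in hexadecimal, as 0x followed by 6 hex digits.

0xB2361D

Little-endian: lowest address holds the least-significant byte.
Reassemble most-significant byte first: B2 36 1D → 0xB2361D.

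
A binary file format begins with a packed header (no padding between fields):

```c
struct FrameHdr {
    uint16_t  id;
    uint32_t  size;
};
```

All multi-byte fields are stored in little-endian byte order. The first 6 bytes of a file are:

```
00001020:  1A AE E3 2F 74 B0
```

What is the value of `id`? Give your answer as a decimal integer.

44570

`id` is the first field, at byte offset 0, occupying 2 bytes.
Bytes at offsets 0..1: 1A AE.
In little-endian order the low byte comes first in memory.
Reassemble most-significant byte first: AE 1A → 0xAE1A.
0xAE1A = 44570.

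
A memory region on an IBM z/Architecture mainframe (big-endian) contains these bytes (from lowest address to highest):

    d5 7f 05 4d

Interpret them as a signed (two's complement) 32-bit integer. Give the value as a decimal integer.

Big-endian stores the most-significant byte at the lowest address.
The bytes are already most-significant first: 0xD57F054D.
Top bit is set, so as a signed 32-bit value this is 0xD57F054D − 2^32 = -713095859.

-713095859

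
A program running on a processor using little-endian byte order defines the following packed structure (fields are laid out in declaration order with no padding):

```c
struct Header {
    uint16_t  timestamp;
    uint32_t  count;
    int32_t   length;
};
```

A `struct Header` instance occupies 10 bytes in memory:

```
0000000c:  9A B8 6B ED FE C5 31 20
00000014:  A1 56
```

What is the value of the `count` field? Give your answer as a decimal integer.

`count` follows `timestamp` (2 bytes), so it starts at byte offset 2 and occupies 4 bytes.
Bytes at offsets 2..5: 6B ED FE C5.
Little-endian stores the least-significant byte at the lowest address.
Reassemble most-significant byte first: C5 FE ED 6B → 0xC5FEED6B.
0xC5FEED6B = 3321818475.

3321818475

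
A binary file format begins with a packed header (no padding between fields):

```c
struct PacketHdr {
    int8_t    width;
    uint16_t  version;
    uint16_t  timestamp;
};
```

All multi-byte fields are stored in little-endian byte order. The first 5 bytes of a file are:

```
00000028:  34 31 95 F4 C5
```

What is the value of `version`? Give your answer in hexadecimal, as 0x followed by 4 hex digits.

0x9531

`version` follows `width` (1 byte), so it starts at byte offset 1 and occupies 2 bytes.
Bytes at offsets 1..2: 31 95.
In little-endian order the low byte comes first in memory.
Reassemble most-significant byte first: 95 31 → 0x9531.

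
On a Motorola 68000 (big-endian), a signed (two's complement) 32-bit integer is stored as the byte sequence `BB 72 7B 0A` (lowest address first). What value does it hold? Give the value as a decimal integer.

Big-endian stores the most-significant byte at the lowest address.
The bytes are already most-significant first: 0xBB727B0A.
Top bit is set, so as a signed 32-bit value this is 0xBB727B0A − 2^32 = -1150125302.

-1150125302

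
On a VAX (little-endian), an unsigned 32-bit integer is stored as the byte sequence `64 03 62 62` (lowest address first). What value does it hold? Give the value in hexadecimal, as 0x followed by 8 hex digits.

0x62620364

Little-endian: lowest address holds the least-significant byte.
Reassemble most-significant byte first: 62 62 03 64 → 0x62620364.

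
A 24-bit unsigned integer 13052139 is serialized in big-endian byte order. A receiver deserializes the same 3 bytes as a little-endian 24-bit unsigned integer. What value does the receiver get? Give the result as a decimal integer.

13052139 in 24-bit hexadecimal is 0xC728EB.
Stored big-endian, the bytes at ascending addresses are C7 28 EB.
Read back as little-endian, the first byte is least significant, giving 0xEB28C7.
0xEB28C7 = 15411399.

15411399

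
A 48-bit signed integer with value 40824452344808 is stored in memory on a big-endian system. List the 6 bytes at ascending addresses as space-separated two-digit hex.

25 21 2E FA EB E8

40824452344808 in hexadecimal, padded to 48 bits, is 0x25212EFAEBE8.
Split into bytes (most-significant first): 25 21 2E FA EB E8.
Big-endian stores the most-significant byte at the lowest address.
So the memory order matches the most-significant-first order: 25 21 2E FA EB E8.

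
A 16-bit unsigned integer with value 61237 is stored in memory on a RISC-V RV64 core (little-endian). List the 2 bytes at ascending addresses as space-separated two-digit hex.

35 EF

61237 in hexadecimal, padded to 16 bits, is 0xEF35.
Split into bytes (most-significant first): EF 35.
Little-endian stores the least-significant byte at the lowest address.
So at ascending addresses the bytes are 35 EF.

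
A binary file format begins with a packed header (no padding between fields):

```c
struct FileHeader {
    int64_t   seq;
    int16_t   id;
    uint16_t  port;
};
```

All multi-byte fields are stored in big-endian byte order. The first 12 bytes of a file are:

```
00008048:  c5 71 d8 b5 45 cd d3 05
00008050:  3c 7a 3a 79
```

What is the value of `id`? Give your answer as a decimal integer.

15482

`id` follows `seq` (8 bytes), so it starts at byte offset 8 and occupies 2 bytes.
Bytes at offsets 8..9: 3C 7A.
In big-endian order the high byte comes first in memory.
The bytes are already most-significant first: 0x3C7A.
0x3C7A = 15482.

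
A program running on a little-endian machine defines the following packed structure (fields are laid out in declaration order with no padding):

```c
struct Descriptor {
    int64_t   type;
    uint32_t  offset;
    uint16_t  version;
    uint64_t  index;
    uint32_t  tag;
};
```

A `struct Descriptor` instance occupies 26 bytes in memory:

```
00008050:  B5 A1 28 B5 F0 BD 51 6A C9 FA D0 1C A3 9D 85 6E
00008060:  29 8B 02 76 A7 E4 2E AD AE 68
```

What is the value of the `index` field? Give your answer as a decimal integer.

16476267515055009413

`index` follows `type` (8 B), `offset` (4 B), `version` (2 B), so it starts at offset 8 + 4 + 2 = 14 and occupies 8 bytes.
Bytes at offsets 14..21: 85 6E 29 8B 02 76 A7 E4.
Little-endian: lowest address holds the least-significant byte.
Reassemble most-significant byte first: E4 A7 76 02 8B 29 6E 85 → 0xE4A776028B296E85.
0xE4A776028B296E85 = 16476267515055009413.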